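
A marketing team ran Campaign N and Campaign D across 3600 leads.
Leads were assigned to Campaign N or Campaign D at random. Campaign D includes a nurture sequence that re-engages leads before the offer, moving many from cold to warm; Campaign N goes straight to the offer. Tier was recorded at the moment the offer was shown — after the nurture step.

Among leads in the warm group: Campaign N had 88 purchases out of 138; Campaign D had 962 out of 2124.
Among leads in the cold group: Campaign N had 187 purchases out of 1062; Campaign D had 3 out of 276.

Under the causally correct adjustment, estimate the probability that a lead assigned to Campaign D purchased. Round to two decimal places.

0.40

Campaign N is higher inside every engagement tier stratum but Campaign D is higher in aggregate. Whether to stratify depends on how engagement tier relates to the campaign.
Because the campaign influences engagement tier, engagement tier is a post-treatment mediator, not a confounder. Stratifying on it would bias the estimate; the causal effect is the crude pooled difference.
So P(outcome | do(Campaign D)) is just the pooled rate for Campaign D: 965/2400 = 0.402.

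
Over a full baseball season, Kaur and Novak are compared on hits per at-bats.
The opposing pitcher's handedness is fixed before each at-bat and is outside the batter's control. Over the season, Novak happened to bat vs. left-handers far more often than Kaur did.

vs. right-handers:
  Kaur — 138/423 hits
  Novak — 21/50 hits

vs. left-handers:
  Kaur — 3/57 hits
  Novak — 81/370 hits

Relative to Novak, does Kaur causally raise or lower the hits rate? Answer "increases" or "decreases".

decreases

The pitcher handedness-specific comparison favours Novak throughout, but the pooled figures favour Kaur. The question is whether to condition on pitcher handedness.
Pitcher handedness is set before the player has any effect — it is not caused by the player — and it independently drives the outcome. That makes it a confounder, so the causal comparison is within pitcher handedness levels.
Within each level — vs. right-handers: 32.6% vs 42.0%; vs. left-handers: 5.3% vs 21.9% — Novak is higher every time.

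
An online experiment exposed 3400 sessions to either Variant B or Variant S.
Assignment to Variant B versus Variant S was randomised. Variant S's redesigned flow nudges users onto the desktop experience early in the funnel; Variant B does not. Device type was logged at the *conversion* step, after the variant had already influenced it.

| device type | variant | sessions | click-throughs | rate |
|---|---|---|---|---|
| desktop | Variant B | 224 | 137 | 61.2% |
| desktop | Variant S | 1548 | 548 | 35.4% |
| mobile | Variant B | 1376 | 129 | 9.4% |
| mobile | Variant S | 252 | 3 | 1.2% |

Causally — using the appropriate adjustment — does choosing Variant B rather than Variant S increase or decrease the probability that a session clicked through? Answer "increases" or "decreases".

decreases

Because the variant influences device type, device type is a post-treatment mediator, not a confounder. Stratifying on it would bias the estimate; the causal effect is the crude pooled difference.
Pooled: Variant B 16.6% vs Variant S 30.6%; Variant S is higher overall.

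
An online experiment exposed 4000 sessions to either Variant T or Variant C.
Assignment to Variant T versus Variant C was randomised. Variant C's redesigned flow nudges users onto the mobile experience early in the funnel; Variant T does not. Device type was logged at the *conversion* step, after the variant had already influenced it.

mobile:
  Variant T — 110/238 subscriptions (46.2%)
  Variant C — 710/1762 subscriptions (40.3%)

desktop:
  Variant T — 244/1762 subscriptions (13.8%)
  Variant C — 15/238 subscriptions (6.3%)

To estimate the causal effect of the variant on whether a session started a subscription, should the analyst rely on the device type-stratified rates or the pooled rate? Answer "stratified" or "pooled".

The stratified and pooled comparisons disagree (Variant T wins within each device type; Variant C wins overall), so the answer turns on the causal role of device type.
Stratifying would compare variants among sessions the variants themselves sorted into device type groups — a form of selection on an intermediate. The unconditioned pooled rates give the total causal effect.
Pooled: Variant T 17.7% vs Variant C 36.2%; Variant C is higher overall.

pooled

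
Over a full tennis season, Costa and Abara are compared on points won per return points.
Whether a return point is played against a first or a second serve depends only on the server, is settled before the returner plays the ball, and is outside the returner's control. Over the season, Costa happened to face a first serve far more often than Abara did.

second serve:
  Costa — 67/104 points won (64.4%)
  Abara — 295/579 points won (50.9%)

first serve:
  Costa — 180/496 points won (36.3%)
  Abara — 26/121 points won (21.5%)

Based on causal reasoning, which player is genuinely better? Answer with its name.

Serve type is set before the player has any effect — it is not caused by the player — and it independently drives the outcome. That makes it a confounder, so the causal comparison is within serve type levels.
Within each level — second serve: 64.4% vs 50.9%; first serve: 36.3% vs 21.5% — Costa is higher every time.

Costa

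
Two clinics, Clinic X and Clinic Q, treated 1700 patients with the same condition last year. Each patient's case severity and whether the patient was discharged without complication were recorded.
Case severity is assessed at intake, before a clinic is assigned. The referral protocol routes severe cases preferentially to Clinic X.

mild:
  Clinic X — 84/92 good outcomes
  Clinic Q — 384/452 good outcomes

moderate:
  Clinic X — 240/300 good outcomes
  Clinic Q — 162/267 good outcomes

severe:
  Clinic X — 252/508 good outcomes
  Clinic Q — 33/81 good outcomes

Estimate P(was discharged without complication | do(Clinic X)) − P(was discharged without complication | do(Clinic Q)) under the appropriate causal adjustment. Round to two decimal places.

Case severity satisfies the back-door criterion: it is not a descendant of the clinic, and it blocks the spurious path from clinic to outcome. Adjusting for it (i.e., using the within-case severity rates) gives the causal effect.
Adjusting over the population distribution of case severity: 0.320·(0.913−0.850) + 0.334·(0.800−0.607) + 0.346·(0.496−0.407) = +0.115.

+0.12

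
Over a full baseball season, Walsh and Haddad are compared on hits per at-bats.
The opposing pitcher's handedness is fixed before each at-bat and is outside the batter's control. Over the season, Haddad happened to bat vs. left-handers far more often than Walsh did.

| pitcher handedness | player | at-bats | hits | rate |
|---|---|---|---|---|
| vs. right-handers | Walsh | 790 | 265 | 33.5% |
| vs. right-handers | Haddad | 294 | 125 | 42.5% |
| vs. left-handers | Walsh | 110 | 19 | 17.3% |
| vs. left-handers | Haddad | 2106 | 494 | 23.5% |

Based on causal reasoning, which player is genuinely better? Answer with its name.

The stratified and pooled comparisons disagree (Haddad wins within each pitcher handedness; Walsh wins overall), so the answer turns on the causal role of pitcher handedness.
The imbalance in pitcher handedness arose from how at-bats were allocated, not from anything the player did; and pitcher handedness independently affects the outcome. The pooled gap is confounded — condition on pitcher handedness.
Within each level — vs. right-handers: 33.5% vs 42.5%; vs. left-handers: 17.3% vs 23.5% — Haddad is higher every time.

Haddad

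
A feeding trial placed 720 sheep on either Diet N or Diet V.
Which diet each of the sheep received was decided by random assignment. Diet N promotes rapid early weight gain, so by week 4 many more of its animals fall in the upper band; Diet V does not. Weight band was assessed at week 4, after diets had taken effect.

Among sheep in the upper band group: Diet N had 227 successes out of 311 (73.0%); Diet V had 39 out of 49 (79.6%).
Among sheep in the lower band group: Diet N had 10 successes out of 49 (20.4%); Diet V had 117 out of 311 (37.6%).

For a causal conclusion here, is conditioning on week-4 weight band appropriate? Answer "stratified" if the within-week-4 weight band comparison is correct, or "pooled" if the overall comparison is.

pooled

Week-4 weight band is downstream of the diet. One should not condition on a consequence of treatment, so the overall rates are the right comparison.
Pooled: Diet N 65.8% vs Diet V 43.3%; Diet N is higher overall.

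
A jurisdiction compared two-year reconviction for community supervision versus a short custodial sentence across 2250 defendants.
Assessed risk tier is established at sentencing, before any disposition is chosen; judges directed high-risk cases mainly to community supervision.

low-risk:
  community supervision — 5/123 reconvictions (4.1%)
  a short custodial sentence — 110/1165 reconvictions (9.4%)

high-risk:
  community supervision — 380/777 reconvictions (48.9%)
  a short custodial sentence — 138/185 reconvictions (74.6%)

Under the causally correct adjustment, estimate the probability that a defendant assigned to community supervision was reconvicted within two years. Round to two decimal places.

The assessed risk tier-specific comparison favours community supervision throughout, but the pooled figures favour a short custodial sentence. The question is whether to condition on assessed risk tier.
Here assessed risk tier is a common cause — it drives both which disposition a case falls under and the outcome. The crude comparison mixes populations; the stratum-specific rates are the causally relevant ones.
Standardising community supervision to the population assessed risk tier mix: 0.572·5/123 + 0.428·380/777 = 0.232.

0.23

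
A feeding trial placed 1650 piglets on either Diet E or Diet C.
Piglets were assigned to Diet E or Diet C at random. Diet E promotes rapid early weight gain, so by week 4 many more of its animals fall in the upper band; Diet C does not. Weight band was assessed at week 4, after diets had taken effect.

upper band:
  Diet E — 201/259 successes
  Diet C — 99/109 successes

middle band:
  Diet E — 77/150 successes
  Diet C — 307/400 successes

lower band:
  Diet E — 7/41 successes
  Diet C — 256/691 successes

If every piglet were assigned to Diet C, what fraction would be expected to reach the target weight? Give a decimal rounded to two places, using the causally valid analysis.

0.55

The distribution of week-4 weight band is itself part of what the diet does — it is an intermediate outcome. Holding it fixed would remove that part of the effect; the total effect is the pooled difference.
So P(outcome | do(Diet C)) is just the pooled rate for Diet C: 662/1200 = 0.552.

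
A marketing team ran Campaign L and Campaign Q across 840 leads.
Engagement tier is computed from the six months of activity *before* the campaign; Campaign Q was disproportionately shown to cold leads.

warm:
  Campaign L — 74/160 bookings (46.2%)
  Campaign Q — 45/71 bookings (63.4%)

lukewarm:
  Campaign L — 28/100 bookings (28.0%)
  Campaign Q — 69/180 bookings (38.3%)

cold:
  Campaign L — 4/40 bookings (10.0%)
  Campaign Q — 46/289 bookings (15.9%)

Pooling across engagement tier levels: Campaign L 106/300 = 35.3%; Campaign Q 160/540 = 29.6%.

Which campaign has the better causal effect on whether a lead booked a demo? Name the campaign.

Engagement tier differs across campaigns for reasons unrelated to any effect of the campaign itself, and it separately predicts the outcome — a classic confounder. We must compare within engagement tier levels.
Within each level — warm: 46.2% vs 63.4%; lukewarm: 28.0% vs 38.3%; cold: 10.0% vs 15.9% — Campaign Q is higher every time.

Campaign Q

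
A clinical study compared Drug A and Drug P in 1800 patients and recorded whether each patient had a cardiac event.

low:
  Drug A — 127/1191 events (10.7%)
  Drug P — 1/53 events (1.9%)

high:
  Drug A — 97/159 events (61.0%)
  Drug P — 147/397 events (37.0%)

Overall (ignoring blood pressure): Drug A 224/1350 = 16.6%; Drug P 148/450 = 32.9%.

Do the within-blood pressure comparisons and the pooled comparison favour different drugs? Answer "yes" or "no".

yes

Within each blood pressure level (low 10.7% vs 1.9%; high 61.0% vs 37.0%), Drug P has the lower rate every time. Pooled: 16.6% vs 32.9% — Drug A has the lower rate overall. The two comparisons disagree.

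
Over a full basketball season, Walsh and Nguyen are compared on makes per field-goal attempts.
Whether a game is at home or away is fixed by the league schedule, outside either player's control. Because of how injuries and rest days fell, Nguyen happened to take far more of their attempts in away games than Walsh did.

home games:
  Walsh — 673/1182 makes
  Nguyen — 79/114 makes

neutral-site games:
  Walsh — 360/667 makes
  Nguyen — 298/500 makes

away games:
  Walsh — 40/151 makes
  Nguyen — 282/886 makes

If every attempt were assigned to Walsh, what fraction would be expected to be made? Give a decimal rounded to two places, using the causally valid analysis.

0.47

Nguyen is higher inside every game venue stratum but Walsh is higher in aggregate. Whether to stratify depends on how game venue relates to the player.
Game venue is set before the player has any effect — it is not caused by the player — and it independently drives the outcome. That makes it a confounder, so the causal comparison is within game venue levels.
Standardising Walsh to the population game venue mix: 0.370·673/1182 + 0.333·360/667 + 0.296·40/151 = 0.469.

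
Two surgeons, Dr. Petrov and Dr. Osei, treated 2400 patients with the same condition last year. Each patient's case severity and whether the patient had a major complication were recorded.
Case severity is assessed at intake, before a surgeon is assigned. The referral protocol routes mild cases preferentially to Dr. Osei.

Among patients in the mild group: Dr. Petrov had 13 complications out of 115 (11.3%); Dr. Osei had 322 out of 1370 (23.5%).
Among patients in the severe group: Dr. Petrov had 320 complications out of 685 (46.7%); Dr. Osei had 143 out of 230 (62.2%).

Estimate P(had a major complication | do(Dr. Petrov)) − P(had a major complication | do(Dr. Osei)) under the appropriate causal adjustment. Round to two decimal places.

-0.13

Within every case severity level Dr. Petrov has the lower rate, yet pooled Dr. Osei does — Simpson's reversal.
Since case severity is a pre-existing factor (not a product of the surgeon) and it affects the outcome on its own, it is a confounder. The stratified rates, not the pooled rate, identify the causal effect.
Adjusting over the population distribution of case severity: 0.619·(0.113−0.235) + 0.381·(0.467−0.622) = -0.134.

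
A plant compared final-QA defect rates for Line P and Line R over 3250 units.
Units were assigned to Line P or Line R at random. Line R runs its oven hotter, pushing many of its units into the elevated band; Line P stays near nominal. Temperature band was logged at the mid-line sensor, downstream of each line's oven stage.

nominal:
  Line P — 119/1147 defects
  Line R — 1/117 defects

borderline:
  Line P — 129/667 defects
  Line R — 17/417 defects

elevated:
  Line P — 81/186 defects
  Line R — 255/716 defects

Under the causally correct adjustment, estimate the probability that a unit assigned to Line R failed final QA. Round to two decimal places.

Within every in-process temperature band level Line R has the lower rate, yet pooled Line P does — Simpson's reversal.
Stratifying would compare lines among units the lines themselves sorted into in-process temperature band groups — a form of selection on an intermediate. The unconditioned pooled rates give the total causal effect.
So P(outcome | do(Line R)) is just the pooled rate for Line R: 273/1250 = 0.218.

0.22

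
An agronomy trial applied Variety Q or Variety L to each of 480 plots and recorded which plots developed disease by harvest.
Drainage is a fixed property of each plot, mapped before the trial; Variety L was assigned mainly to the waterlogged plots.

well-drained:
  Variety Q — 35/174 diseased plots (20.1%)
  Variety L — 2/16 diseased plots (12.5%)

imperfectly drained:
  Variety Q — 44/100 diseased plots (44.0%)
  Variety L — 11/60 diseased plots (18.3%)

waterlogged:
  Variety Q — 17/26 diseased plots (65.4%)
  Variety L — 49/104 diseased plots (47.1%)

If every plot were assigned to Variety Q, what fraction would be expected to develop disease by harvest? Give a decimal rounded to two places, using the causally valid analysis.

The field drainage-specific comparison favours Variety L throughout, but the pooled figures favour Variety Q. The question is whether to condition on field drainage.
Here field drainage is a common cause — it drives both which variety a case falls under and the outcome. The crude comparison mixes populations; the stratum-specific rates are the causally relevant ones.
Standardising Variety Q to the population field drainage mix: 0.396·35/174 + 0.333·44/100 + 0.271·17/26 = 0.403.

0.40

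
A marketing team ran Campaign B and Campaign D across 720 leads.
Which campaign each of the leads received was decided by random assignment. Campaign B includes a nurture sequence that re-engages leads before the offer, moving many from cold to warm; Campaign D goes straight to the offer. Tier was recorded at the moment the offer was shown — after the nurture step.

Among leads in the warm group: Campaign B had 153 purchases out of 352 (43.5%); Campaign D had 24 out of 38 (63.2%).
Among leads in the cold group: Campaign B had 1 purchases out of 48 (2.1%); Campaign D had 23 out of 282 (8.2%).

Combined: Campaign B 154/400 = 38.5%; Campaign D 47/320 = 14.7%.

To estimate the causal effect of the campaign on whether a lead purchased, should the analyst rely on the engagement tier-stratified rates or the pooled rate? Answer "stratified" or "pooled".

pooled

Within every engagement tier level Campaign D has the higher rate, yet pooled Campaign B does — Simpson's reversal.
Engagement tier is downstream of the campaign. One should not condition on a consequence of treatment, so the overall rates are the right comparison.
Pooled: Campaign B 38.5% vs Campaign D 14.7%; Campaign B is higher overall.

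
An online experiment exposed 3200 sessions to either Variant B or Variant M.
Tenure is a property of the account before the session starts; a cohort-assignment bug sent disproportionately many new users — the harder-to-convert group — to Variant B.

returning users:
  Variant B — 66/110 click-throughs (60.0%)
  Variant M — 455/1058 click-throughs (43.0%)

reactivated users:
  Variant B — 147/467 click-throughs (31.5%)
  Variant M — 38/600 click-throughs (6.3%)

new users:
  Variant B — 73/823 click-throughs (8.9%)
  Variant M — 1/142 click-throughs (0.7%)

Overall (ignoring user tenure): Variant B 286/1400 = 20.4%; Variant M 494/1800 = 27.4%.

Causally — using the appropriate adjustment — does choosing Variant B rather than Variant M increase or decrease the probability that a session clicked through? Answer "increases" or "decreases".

increases

Within every user tenure level Variant B has the higher rate, yet pooled Variant M does — Simpson's reversal.
User tenure satisfies the back-door criterion: it is not a descendant of the variant, and it blocks the spurious path from variant to outcome. Adjusting for it (i.e., using the within-user tenure rates) gives the causal effect.
Within each level — returning users: 60.0% vs 43.0%; reactivated users: 31.5% vs 6.3%; new users: 8.9% vs 0.7% — Variant B is higher every time.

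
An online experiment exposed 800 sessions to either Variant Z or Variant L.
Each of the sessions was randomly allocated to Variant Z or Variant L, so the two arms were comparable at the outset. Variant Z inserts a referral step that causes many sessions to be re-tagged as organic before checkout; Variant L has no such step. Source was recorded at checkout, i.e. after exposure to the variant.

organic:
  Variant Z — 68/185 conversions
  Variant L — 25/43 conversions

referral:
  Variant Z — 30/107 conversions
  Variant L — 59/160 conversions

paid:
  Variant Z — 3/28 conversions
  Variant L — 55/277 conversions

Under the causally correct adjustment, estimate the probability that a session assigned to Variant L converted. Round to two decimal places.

Stratifying would compare variants among sessions the variants themselves sorted into traffic source groups — a form of selection on an intermediate. The unconditioned pooled rates give the total causal effect.
So P(outcome | do(Variant L)) is just the pooled rate for Variant L: 139/480 = 0.290.

0.29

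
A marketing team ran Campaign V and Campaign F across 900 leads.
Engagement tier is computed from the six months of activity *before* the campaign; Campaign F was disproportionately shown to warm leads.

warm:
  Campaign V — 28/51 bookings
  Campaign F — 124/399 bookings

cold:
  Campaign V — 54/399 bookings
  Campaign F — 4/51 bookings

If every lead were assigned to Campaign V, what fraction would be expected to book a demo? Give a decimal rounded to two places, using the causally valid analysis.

Engagement tier differs across campaigns for reasons unrelated to any effect of the campaign itself, and it separately predicts the outcome — a classic confounder. We must compare within engagement tier levels.
Standardising Campaign V to the population engagement tier mix: 0.500·28/51 + 0.500·54/399 = 0.342.

0.34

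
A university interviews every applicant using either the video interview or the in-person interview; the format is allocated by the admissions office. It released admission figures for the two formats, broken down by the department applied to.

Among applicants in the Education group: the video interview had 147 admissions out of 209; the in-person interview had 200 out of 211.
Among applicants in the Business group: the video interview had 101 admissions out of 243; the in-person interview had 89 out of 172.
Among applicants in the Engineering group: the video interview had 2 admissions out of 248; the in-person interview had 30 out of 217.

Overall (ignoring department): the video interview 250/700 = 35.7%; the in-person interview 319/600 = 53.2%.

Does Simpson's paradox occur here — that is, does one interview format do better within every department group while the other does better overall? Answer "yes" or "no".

no

Within each department level (Education 70.3% vs 94.8%; Business 41.6% vs 51.7%; Engineering 0.8% vs 13.8%), the in-person interview has the higher rate every time. Pooled: 35.7% vs 53.2% — the in-person interview has the higher rate overall. They agree.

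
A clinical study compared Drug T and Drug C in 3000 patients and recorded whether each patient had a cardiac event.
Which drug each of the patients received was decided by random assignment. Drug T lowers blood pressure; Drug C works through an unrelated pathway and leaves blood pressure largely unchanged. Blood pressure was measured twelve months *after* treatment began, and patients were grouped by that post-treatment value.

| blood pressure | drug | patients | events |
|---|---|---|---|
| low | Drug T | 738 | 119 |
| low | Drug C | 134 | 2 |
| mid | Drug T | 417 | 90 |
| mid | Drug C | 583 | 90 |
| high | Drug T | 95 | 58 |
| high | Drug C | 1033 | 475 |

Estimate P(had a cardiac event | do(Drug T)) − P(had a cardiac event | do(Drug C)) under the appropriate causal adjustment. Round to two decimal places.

-0.11

The blood pressure-specific comparison favours Drug C throughout, but the pooled figures favour Drug T. The question is whether to condition on blood pressure.
Blood pressure is downstream of the drug. One should not condition on a consequence of treatment, so the overall rates are the right comparison.
The causal difference is the pooled difference: 0.214 − 0.324 = -0.110.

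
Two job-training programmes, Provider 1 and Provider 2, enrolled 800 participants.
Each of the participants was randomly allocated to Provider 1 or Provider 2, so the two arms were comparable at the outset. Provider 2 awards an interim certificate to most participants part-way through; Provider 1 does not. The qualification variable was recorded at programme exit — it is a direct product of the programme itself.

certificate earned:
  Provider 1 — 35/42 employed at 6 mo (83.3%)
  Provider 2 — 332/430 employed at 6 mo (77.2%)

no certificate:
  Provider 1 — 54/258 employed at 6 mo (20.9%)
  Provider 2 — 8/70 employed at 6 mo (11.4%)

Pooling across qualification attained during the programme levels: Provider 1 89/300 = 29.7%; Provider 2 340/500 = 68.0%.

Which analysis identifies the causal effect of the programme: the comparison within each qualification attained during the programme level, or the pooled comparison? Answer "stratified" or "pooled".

pooled

Provider 1 is higher inside every qualification attained during the programme stratum but Provider 2 is higher in aggregate. Whether to stratify depends on how qualification attained during the programme relates to the programme.
Stratifying would compare programmes among participants the programmes themselves sorted into qualification attained during the programme groups — a form of selection on an intermediate. The unconditioned pooled rates give the total causal effect.
Pooled: Provider 1 29.7% vs Provider 2 68.0%; Provider 2 is higher overall.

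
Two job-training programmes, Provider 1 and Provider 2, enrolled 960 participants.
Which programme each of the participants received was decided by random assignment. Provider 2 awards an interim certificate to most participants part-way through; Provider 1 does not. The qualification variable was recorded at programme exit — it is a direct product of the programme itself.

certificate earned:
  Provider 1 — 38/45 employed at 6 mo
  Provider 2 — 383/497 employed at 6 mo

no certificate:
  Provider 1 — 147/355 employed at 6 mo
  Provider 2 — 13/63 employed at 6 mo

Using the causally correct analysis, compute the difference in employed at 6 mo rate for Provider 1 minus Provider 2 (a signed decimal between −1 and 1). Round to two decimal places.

-0.24

The stratified and pooled comparisons disagree (Provider 1 wins within each qualification attained during the programme; Provider 2 wins overall), so the answer turns on the causal role of qualification attained during the programme.
Qualification attained during the programme lies on the pathway programme → qualification attained during the programme → outcome, so adjusting for it blocks the indirect effect. For the total causal effect of programme, use the unadjusted pooled rates.
The causal difference is the pooled difference: 0.463 − 0.707 = -0.245.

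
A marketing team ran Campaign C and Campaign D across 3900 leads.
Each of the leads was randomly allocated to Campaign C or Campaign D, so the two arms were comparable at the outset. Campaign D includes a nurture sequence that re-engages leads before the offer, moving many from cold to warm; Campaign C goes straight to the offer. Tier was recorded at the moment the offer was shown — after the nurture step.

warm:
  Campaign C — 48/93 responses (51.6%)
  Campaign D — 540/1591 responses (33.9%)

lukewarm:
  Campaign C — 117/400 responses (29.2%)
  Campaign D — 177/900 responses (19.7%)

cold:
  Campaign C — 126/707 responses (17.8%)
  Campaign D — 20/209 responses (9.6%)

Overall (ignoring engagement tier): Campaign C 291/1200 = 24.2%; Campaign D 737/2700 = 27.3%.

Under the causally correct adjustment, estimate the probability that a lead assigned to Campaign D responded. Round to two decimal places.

The stratified and pooled comparisons disagree (Campaign C wins within each engagement tier; Campaign D wins overall), so the answer turns on the causal role of engagement tier.
Stratifying would compare campaigns among leads the campaigns themselves sorted into engagement tier groups — a form of selection on an intermediate. The unconditioned pooled rates give the total causal effect.
So P(outcome | do(Campaign D)) is just the pooled rate for Campaign D: 737/2700 = 0.273.

0.27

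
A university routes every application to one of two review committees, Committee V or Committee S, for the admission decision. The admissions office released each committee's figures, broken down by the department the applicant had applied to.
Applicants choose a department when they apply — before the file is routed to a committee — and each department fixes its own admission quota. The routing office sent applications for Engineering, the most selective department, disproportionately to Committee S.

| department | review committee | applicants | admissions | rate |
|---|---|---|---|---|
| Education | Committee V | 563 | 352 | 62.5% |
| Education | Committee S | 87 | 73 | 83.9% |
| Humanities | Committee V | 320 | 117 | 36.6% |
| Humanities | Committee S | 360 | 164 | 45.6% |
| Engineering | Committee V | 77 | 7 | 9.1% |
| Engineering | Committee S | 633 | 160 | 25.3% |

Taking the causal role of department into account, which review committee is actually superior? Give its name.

Committee S

The imbalance in department arose from how applicants were allocated, not from anything the review committee did; and department independently affects the outcome. The pooled gap is confounded — condition on department.
Within each level — Education: 62.5% vs 83.9%; Humanities: 36.6% vs 45.6%; Engineering: 9.1% vs 25.3% — Committee S is higher every time.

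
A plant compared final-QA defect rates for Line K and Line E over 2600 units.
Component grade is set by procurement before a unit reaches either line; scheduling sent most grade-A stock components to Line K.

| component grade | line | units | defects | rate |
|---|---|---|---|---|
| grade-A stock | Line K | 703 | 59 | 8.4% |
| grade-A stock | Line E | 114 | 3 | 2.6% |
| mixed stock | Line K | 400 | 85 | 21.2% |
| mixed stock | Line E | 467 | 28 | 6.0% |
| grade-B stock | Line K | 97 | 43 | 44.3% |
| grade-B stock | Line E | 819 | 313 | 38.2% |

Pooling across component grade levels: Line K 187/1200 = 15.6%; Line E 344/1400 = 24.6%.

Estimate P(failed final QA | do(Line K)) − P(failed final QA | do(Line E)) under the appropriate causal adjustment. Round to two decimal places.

+0.09

Component grade is set before the line has any effect — it is not caused by the line — and it independently drives the outcome. That makes it a confounder, so the causal comparison is within component grade levels.
Adjusting over the population distribution of component grade: 0.314·(0.084−0.026) + 0.333·(0.212−0.060) + 0.352·(0.443−0.382) = +0.091.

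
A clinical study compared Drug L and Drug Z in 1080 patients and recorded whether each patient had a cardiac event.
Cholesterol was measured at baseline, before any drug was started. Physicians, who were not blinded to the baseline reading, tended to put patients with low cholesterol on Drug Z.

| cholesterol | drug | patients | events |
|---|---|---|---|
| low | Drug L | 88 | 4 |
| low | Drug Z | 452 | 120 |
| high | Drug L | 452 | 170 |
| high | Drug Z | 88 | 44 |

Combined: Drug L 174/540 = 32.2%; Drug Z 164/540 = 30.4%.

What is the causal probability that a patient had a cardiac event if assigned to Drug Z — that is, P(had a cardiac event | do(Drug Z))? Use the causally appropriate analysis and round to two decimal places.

Cholesterol is set before the drug has any effect — it is not caused by the drug — and it independently drives the outcome. That makes it a confounder, so the causal comparison is within cholesterol levels.
Standardising Drug Z to the population cholesterol mix: 0.500·120/452 + 0.500·44/88 = 0.383.

0.38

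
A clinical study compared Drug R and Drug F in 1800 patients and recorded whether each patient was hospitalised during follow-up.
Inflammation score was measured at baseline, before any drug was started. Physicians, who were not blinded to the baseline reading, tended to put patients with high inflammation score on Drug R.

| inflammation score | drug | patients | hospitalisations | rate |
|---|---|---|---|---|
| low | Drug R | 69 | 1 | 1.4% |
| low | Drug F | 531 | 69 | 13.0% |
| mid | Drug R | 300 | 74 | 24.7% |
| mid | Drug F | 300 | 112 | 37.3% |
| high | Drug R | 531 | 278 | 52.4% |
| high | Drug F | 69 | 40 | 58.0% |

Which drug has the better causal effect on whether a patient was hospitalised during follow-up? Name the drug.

Nothing the drug does changes inflammation score; the imbalance is an allocation artefact. With inflammation score also predicting the outcome, the pooled figure is confounded, and the within-stratum comparison is the causal one.
Within each level — low: 1.4% vs 13.0%; mid: 24.7% vs 37.3%; high: 52.4% vs 58.0% — Drug R is lower every time.

Drug R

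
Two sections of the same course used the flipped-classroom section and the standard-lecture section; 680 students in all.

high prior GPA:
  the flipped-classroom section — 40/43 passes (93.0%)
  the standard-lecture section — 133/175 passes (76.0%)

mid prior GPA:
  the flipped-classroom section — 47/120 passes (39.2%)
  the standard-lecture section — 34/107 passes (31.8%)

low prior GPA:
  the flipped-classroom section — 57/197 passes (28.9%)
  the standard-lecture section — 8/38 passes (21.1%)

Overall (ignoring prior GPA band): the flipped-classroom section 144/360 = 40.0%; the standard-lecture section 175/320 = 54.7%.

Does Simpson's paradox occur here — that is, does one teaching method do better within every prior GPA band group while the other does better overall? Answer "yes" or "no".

Within each prior GPA band level (high prior GPA 93.0% vs 76.0%; mid prior GPA 39.2% vs 31.8%; low prior GPA 28.9% vs 21.1%), the flipped-classroom section has the higher rate every time. Pooled: 40.0% vs 54.7% — the standard-lecture section has the higher rate overall. The two comparisons disagree.

yes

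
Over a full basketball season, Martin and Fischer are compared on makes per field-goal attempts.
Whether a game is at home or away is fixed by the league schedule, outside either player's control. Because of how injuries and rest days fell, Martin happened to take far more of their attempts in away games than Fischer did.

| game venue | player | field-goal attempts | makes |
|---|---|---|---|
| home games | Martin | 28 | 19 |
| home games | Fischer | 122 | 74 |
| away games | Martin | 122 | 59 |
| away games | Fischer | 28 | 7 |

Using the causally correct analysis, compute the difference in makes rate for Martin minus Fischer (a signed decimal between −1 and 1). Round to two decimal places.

Game venue satisfies the back-door criterion: it is not a descendant of the player, and it blocks the spurious path from player to outcome. Adjusting for it (i.e., using the within-game venue rates) gives the causal effect.
Adjusting over the population distribution of game venue: 0.500·(0.679−0.607) + 0.500·(0.484−0.250) = +0.153.

+0.15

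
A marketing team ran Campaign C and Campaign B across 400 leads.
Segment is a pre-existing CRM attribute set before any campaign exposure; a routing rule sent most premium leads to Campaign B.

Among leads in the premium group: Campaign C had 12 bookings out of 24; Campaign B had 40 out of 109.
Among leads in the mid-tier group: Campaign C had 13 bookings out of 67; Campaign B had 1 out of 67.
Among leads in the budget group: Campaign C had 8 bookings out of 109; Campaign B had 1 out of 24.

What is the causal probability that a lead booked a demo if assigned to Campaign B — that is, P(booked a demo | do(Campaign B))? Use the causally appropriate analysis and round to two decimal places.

0.14

The stratified and pooled comparisons disagree (Campaign C wins within each customer segment; Campaign B wins overall), so the answer turns on the causal role of customer segment.
Here customer segment is a common cause — it drives both which campaign a case falls under and the outcome. The crude comparison mixes populations; the stratum-specific rates are the causally relevant ones.
Standardising Campaign B to the population customer segment mix: 0.333·40/109 + 0.335·1/67 + 0.333·1/24 = 0.141.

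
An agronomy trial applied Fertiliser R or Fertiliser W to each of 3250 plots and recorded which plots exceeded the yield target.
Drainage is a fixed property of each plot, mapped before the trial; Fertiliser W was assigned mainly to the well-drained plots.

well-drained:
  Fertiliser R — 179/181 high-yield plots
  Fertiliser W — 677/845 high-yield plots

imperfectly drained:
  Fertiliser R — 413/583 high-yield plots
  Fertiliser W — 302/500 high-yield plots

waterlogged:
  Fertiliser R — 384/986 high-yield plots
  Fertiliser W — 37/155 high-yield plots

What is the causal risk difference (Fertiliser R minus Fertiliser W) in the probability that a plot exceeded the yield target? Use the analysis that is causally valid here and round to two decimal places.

+0.15

Since field drainage is a pre-existing factor (not a product of the fertiliser) and it affects the outcome on its own, it is a confounder. The stratified rates, not the pooled rate, identify the causal effect.
Adjusting over the population distribution of field drainage: 0.316·(0.989−0.801) + 0.333·(0.708−0.604) + 0.351·(0.389−0.239) = +0.147.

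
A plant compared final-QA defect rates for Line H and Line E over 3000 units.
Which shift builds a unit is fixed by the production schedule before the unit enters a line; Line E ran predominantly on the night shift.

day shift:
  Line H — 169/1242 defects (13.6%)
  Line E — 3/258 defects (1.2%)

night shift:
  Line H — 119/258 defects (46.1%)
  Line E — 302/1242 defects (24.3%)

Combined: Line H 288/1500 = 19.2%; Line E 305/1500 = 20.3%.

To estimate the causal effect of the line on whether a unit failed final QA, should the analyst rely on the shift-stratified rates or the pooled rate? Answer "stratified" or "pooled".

Since shift is a pre-existing factor (not a product of the line) and it affects the outcome on its own, it is a confounder. The stratified rates, not the pooled rate, identify the causal effect.
Within each level — day shift: 13.6% vs 1.2%; night shift: 46.1% vs 24.3% — Line E is lower every time.

stratified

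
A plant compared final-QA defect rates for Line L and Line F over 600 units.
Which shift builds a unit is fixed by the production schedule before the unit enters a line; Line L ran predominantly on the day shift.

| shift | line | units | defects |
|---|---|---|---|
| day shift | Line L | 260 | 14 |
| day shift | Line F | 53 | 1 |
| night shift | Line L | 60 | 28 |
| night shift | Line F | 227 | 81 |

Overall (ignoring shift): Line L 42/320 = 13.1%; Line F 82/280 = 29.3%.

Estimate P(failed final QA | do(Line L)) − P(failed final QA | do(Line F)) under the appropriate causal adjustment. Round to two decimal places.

+0.07

The imbalance in shift arose from how units were allocated, not from anything the line did; and shift independently affects the outcome. The pooled gap is confounded — condition on shift.
Adjusting over the population distribution of shift: 0.522·(0.054−0.019) + 0.478·(0.467−0.357) = +0.071.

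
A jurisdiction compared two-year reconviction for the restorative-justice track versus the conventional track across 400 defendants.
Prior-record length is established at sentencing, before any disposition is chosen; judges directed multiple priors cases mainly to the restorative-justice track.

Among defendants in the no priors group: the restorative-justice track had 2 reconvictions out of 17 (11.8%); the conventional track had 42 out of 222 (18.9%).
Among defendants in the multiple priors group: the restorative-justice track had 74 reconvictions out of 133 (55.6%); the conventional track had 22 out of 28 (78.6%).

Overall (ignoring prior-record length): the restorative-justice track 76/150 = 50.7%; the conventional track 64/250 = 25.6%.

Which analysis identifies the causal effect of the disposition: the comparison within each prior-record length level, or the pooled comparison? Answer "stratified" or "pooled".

stratified

the restorative-justice track is lower inside every prior-record length stratum but the conventional track is lower in aggregate. Whether to stratify depends on how prior-record length relates to the disposition.
Since prior-record length is a pre-existing factor (not a product of the disposition) and it affects the outcome on its own, it is a confounder. The stratified rates, not the pooled rate, identify the causal effect.
Within each level — no priors: 11.8% vs 18.9%; multiple priors: 55.6% vs 78.6% — the restorative-justice track is lower every time.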